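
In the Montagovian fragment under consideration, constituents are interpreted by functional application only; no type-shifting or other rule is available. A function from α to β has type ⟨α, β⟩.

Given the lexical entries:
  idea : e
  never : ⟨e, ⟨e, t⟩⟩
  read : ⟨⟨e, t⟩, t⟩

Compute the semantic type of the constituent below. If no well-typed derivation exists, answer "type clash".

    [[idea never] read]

t

[idea never]: ⟨e, ⟨e, t⟩⟩ applied to e yields ⟨e, t⟩.
[[idea never] read]: ⟨⟨e, t⟩, t⟩ applied to ⟨e, t⟩ yields t.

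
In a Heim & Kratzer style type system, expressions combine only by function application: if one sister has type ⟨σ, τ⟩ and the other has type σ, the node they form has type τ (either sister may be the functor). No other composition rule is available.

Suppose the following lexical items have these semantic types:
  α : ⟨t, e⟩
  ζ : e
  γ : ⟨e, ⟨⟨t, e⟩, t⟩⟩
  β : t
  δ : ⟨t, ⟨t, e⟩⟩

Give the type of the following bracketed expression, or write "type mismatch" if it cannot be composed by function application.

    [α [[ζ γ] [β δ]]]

[ζ γ] — γ of type ⟨e, ⟨⟨t, e⟩, t⟩⟩ combines with ζ of type e: type ⟨⟨t, e⟩, t⟩.
[β δ] — δ of type ⟨t, ⟨t, e⟩⟩ combines with β of type t: type ⟨t, e⟩.
[[ζ γ] [β δ]] — [ζ γ] of type ⟨⟨t, e⟩, t⟩ combines with [β δ] of type ⟨t, e⟩: type t.
[α [[ζ γ] [β δ]]] — α of type ⟨t, e⟩ combines with [[ζ γ] [β δ]] of type t: type e.

e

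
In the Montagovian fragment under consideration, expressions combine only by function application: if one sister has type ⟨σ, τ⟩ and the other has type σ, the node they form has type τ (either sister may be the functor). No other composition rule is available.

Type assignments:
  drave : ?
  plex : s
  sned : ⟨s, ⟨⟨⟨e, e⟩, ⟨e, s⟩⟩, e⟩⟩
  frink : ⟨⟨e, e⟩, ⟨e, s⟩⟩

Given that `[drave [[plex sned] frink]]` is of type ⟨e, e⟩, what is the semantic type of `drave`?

⟨e, ⟨e, e⟩⟩

[drave [[plex sned] frink]] is required to be ⟨e, e⟩. [[plex sned] frink] : e cannot yield ⟨e, e⟩ as functor, so drave : ⟨e, ⟨e, e⟩⟩.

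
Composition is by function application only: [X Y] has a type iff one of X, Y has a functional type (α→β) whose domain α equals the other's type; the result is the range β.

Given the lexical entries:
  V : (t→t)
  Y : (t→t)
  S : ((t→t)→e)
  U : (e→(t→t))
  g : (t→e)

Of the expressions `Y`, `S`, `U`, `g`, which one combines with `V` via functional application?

Y : (t→t) — no; V wants t, and Y wants t.
S — combines: S : ((t→t)→e) takes V : (t→t) as argument, giving e.
U : (e→(t→t)) — no; V wants t, and U wants e.
g : (t→e) — no; V wants t, and g wants t.

S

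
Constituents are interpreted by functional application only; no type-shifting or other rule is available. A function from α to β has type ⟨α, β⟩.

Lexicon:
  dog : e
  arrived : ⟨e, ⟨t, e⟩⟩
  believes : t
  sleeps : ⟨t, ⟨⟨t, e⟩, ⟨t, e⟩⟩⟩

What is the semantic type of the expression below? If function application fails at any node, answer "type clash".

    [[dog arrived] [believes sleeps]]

[dog arrived]: arrived is ⟨e, ⟨t, e⟩⟩, dog is e; result ⟨t, e⟩.
[believes sleeps]: sleeps is ⟨t, ⟨⟨t, e⟩, ⟨t, e⟩⟩⟩, believes is t; result ⟨⟨t, e⟩, ⟨t, e⟩⟩.
[[dog arrived] [believes sleeps]]: [believes sleeps] is ⟨⟨t, e⟩, ⟨t, e⟩⟩, [dog arrived] is ⟨t, e⟩; result ⟨t, e⟩.

⟨t, e⟩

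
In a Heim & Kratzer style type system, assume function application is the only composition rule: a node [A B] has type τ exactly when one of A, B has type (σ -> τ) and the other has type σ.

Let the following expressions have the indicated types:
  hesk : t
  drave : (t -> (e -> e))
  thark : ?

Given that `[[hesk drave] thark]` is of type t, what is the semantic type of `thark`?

((e -> e) -> t)

At [[hesk drave] thark] (required: t): [hesk drave] is (e -> e), which is not a function with range t; hence thark is the functor — type ((e -> e) -> t).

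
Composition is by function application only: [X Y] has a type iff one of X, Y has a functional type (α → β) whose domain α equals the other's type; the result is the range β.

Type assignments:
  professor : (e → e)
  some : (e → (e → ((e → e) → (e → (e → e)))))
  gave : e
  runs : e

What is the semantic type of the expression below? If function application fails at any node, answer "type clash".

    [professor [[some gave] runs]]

[some gave]: some is (e → (e → ((e → e) → (e → (e → e))))), gave is e; result (e → ((e → e) → (e → (e → e)))).
[[some gave] runs]: [some gave] is (e → ((e → e) → (e → (e → e)))), runs is e; result ((e → e) → (e → (e → e))).
[professor [[some gave] runs]]: [[some gave] runs] is ((e → e) → (e → (e → e))), professor is (e → e); result (e → (e → e)).

(e → (e → e))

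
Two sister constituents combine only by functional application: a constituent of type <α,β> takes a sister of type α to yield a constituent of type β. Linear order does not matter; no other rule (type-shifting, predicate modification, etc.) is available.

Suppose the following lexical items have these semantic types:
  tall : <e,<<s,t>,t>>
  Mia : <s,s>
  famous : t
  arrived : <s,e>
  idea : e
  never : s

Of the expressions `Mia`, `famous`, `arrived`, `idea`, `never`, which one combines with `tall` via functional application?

idea

Mia : <s,s> — tall needs e; Mia needs s; neither fits.
famous : t — tall needs e; famous needs nothing (atomic); neither fits.
arrived : <s,e> — tall needs e; arrived needs s; neither fits.
idea — combines: tall : <e,<<s,t>,t>> takes idea : e as argument, giving <<s,t>,t>.
never : s — tall needs e; never needs nothing (atomic); neither fits.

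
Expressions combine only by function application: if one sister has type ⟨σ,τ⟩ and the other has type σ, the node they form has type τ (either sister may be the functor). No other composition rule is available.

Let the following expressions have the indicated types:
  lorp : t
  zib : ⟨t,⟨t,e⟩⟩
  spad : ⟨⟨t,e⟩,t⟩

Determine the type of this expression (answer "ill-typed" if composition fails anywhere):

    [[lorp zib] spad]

[lorp zib] — zib of type ⟨t,⟨t,e⟩⟩ combines with lorp of type t: type ⟨t,e⟩.
[[lorp zib] spad] — spad of type ⟨⟨t,e⟩,t⟩ combines with [lorp zib] of type ⟨t,e⟩: type t.

t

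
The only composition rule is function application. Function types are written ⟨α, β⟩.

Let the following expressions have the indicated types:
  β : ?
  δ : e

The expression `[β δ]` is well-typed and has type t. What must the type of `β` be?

⟨e, t⟩

At [β δ] (required: t): δ is e, which is not a function with range t; hence β is the functor — type ⟨e, t⟩.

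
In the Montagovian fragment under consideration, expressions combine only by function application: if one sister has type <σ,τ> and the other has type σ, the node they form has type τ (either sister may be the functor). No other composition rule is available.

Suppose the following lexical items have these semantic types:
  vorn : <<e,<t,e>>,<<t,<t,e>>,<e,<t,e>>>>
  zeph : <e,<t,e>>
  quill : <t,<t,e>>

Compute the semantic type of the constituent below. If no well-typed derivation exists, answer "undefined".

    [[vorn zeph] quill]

<e,<t,e>>

[vorn zeph]: vorn is <<e,<t,e>>,<<t,<t,e>>,<e,<t,e>>>>, zeph is <e,<t,e>>; result <<t,<t,e>>,<e,<t,e>>>.
[[vorn zeph] quill]: [vorn zeph] is <<t,<t,e>>,<e,<t,e>>>, quill is <t,<t,e>>; result <e,<t,e>>.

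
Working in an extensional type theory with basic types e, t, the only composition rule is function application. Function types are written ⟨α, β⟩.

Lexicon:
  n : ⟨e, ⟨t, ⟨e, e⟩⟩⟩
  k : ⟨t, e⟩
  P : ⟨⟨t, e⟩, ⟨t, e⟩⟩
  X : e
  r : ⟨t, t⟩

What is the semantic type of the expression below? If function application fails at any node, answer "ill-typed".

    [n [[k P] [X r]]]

ill-typed

At [k P], P : ⟨⟨t, e⟩, ⟨t, e⟩⟩ takes k : ⟨t, e⟩, giving ⟨t, e⟩.
At [X r]: neither e nor ⟨t, t⟩ can take the other as argument; the node is ill-typed.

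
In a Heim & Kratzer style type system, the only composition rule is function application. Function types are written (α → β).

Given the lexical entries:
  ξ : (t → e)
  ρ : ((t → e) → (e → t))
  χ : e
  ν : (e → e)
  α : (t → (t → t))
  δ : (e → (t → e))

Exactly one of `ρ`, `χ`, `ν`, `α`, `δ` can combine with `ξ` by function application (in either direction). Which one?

ρ — combines: ρ : ((t → e) → (e → t)) takes ξ : (t → e) as argument, giving (e → t).
χ : e — does not combine with ξ.
ν : (e → e) — does not combine with ξ.
α : (t → (t → t)) — does not combine with ξ.
δ : (e → (t → e)) — does not combine with ξ.

ρ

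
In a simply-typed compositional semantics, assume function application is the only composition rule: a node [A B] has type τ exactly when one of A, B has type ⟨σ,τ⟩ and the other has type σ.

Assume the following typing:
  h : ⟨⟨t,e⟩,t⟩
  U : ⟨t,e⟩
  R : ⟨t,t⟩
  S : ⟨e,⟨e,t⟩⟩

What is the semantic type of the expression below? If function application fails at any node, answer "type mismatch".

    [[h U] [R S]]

[h U] — h of type ⟨⟨t,e⟩,t⟩ combines with U of type ⟨t,e⟩: type t.
At [R S]: neither ⟨t,t⟩ nor ⟨e,⟨e,t⟩⟩ can take the other as argument; the node is ill-typed.

type mismatch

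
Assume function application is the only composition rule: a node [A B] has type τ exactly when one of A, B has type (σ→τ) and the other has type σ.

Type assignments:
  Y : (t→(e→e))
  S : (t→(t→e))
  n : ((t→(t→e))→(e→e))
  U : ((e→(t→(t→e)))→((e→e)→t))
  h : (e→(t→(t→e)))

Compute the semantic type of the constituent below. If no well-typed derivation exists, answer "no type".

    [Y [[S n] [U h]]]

(e→e)

[S n]: functor n : ((t→(t→e))→(e→e)), argument S : (t→(t→e)); result (e→e).
[U h]: functor U : ((e→(t→(t→e)))→((e→e)→t)), argument h : (e→(t→(t→e))); result ((e→e)→t).
[[S n] [U h]]: functor [U h] : ((e→e)→t), argument [S n] : (e→e); result t.
[Y [[S n] [U h]]]: functor Y : (t→(e→e)), argument [[S n] [U h]] : t; result (e→e).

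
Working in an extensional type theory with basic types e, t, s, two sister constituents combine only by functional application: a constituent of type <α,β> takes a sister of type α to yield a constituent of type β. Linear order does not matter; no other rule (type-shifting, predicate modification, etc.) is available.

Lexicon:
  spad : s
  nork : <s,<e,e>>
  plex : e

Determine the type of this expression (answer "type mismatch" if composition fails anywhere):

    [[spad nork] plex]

At [spad nork], nork : <s,<e,e>> takes spad : s, giving <e,e>.
At [[spad nork] plex], [spad nork] : <e,e> takes plex : e, giving e.

e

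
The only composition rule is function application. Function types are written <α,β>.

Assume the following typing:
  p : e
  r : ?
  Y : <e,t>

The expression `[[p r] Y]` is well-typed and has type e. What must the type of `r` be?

[[p r] Y] is required to be e. Y : <e,t> cannot yield e as functor, so [p r] : <<e,t>,e>.
[p r] is required to be <<e,t>,e>. p : e cannot yield <<e,t>,e> as functor, so r : <e,<<e,t>,e>>.

<e,<<e,t>,e>>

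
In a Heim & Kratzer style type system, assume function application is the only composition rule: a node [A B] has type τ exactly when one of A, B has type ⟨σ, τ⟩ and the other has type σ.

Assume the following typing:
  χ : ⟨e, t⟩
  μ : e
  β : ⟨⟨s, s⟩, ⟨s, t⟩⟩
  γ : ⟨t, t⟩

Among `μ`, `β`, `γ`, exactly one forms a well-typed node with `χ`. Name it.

μ

μ — combines: χ : ⟨e, t⟩ takes μ : e as argument, giving t.
β : ⟨⟨s, s⟩, ⟨s, t⟩⟩ — does not combine with χ.
γ : ⟨t, t⟩ — does not combine with χ.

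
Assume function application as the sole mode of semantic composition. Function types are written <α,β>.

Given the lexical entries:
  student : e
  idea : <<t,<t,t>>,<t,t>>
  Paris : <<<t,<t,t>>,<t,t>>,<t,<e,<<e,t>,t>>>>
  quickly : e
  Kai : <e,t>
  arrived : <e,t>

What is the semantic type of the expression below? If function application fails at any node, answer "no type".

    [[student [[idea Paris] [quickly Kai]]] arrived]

[idea Paris]: Paris is <<<t,<t,t>>,<t,t>>,<t,<e,<<e,t>,t>>>>, idea is <<t,<t,t>>,<t,t>>; result <t,<e,<<e,t>,t>>>.
[quickly Kai]: Kai is <e,t>, quickly is e; result t.
[[idea Paris] [quickly Kai]]: [idea Paris] is <t,<e,<<e,t>,t>>>, [quickly Kai] is t; result <e,<<e,t>,t>>.
[student [[idea Paris] [quickly Kai]]]: [[idea Paris] [quickly Kai]] is <e,<<e,t>,t>>, student is e; result <<e,t>,t>.
[[student [[idea Paris] [quickly Kai]]] arrived]: [student [[idea Paris] [quickly Kai]]] is <<e,t>,t>, arrived is <e,t>; result t.

t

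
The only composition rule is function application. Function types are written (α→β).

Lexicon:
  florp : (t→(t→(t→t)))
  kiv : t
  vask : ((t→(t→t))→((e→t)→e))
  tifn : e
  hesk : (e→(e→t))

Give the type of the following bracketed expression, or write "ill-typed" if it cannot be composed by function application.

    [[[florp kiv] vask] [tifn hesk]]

e

[florp kiv]: florp is (t→(t→(t→t))), kiv is t; result (t→(t→t)).
[[florp kiv] vask]: vask is ((t→(t→t))→((e→t)→e)), [florp kiv] is (t→(t→t)); result ((e→t)→e).
[tifn hesk]: hesk is (e→(e→t)), tifn is e; result (e→t).
[[[florp kiv] vask] [tifn hesk]]: [[florp kiv] vask] is ((e→t)→e), [tifn hesk] is (e→t); result e.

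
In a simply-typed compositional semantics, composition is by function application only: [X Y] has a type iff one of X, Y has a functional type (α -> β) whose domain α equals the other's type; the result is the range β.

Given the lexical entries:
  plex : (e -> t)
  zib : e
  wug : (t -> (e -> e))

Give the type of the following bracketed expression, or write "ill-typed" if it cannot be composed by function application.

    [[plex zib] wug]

(e -> e)

[plex zib]: (e -> t) applied to e yields t.
[[plex zib] wug]: (t -> (e -> e)) applied to t yields (e -> e).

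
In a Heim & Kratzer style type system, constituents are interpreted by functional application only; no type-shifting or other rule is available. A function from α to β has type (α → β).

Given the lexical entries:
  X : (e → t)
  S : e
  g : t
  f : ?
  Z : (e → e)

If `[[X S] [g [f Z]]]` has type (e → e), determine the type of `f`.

At [[X S] [g [f Z]]] (required: (e → e)): [X S] is t, which is not a function with range (e → e); hence [g [f Z]] is the functor — type (t → (e → e)).
At [g [f Z]] (required: (t → (e → e))): g is t, which is not a function with range (t → (e → e)); hence [f Z] is the functor — type (t → (t → (e → e))).
At [f Z] (required: (t → (t → (e → e)))): Z is (e → e), which is not a function with range (t → (t → (e → e))); hence f is the functor — type ((e → e) → (t → (t → (e → e)))).

((e → e) → (t → (t → (e → e))))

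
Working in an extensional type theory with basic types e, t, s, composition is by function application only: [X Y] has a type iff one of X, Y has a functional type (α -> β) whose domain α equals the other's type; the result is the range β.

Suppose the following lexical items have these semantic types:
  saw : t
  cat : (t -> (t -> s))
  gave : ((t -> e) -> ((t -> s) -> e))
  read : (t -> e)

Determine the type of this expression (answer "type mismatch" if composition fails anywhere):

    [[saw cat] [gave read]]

[saw cat] — cat of type (t -> (t -> s)) combines with saw of type t: type (t -> s).
[gave read] — gave of type ((t -> e) -> ((t -> s) -> e)) combines with read of type (t -> e): type ((t -> s) -> e).
[[saw cat] [gave read]] — [gave read] of type ((t -> s) -> e) combines with [saw cat] of type (t -> s): type e.

e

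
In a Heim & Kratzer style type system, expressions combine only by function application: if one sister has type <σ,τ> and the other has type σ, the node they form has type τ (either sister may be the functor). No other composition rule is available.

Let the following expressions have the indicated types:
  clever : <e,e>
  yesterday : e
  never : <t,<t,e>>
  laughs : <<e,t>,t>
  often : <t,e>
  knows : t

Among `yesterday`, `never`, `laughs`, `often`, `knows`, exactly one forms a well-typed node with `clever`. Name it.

yesterday

yesterday — combines: clever : <e,e> takes yesterday : e as argument, giving e.
never : <t,<t,e>> — no; clever wants e, and never wants t.
laughs : <<e,t>,t> — no; clever wants e, and laughs wants <e,t>.
often : <t,e> — no; clever wants e, and often wants t.
knows : t — no; clever wants e, and knows wants nothing (atomic).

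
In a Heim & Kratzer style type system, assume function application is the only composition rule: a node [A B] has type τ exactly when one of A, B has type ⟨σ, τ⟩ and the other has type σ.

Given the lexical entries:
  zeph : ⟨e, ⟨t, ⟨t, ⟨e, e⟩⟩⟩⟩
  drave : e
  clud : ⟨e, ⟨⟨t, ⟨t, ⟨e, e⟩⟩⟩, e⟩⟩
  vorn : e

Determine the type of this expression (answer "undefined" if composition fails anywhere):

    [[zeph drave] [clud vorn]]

e

[zeph drave]: zeph is ⟨e, ⟨t, ⟨t, ⟨e, e⟩⟩⟩⟩, drave is e; result ⟨t, ⟨t, ⟨e, e⟩⟩⟩.
[clud vorn]: clud is ⟨e, ⟨⟨t, ⟨t, ⟨e, e⟩⟩⟩, e⟩⟩, vorn is e; result ⟨⟨t, ⟨t, ⟨e, e⟩⟩⟩, e⟩.
[[zeph drave] [clud vorn]]: [clud vorn] is ⟨⟨t, ⟨t, ⟨e, e⟩⟩⟩, e⟩, [zeph drave] is ⟨t, ⟨t, ⟨e, e⟩⟩⟩; result e.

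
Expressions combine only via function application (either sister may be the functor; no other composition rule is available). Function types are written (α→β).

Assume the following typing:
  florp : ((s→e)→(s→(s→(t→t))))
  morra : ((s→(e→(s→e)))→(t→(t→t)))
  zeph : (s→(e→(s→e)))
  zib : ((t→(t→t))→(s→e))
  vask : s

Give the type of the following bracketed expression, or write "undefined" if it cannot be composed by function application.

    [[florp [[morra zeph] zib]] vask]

[morra zeph]: ((s→(e→(s→e)))→(t→(t→t))) applied to (s→(e→(s→e))) yields (t→(t→t)).
[[morra zeph] zib]: ((t→(t→t))→(s→e)) applied to (t→(t→t)) yields (s→e).
[florp [[morra zeph] zib]]: ((s→e)→(s→(s→(t→t)))) applied to (s→e) yields (s→(s→(t→t))).
[[florp [[morra zeph] zib]] vask]: (s→(s→(t→t))) applied to s yields (s→(t→t)).

(s→(t→t))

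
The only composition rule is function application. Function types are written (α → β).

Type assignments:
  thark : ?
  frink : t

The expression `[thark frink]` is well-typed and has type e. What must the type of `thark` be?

[thark frink] is required to be e. frink : t cannot yield e as functor, so thark : (t → e).

(t → e)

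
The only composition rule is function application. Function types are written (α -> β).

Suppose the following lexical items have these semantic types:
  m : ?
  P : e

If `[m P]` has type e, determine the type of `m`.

(e -> e)

[m P] must have type e. The sister P has type e; that is not a function onto e, so m must be the functor, of type (e -> e).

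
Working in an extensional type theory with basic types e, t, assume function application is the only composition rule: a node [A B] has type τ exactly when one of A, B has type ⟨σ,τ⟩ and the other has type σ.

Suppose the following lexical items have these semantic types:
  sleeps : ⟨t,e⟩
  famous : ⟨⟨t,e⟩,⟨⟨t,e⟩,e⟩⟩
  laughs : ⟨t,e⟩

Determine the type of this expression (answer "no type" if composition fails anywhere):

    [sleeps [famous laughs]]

e

At [famous laughs], famous : ⟨⟨t,e⟩,⟨⟨t,e⟩,e⟩⟩ takes laughs : ⟨t,e⟩, giving ⟨⟨t,e⟩,e⟩.
At [sleeps [famous laughs]], [famous laughs] : ⟨⟨t,e⟩,e⟩ takes sleeps : ⟨t,e⟩, giving e.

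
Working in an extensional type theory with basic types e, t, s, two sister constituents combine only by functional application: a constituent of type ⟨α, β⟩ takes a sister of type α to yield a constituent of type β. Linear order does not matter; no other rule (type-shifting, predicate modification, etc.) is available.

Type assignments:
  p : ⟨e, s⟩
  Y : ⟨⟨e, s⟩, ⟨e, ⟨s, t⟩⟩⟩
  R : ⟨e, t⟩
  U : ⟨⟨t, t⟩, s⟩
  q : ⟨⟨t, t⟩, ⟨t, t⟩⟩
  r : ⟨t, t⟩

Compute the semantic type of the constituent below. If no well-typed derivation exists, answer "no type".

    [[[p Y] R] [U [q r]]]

no type

[p Y]: Y is ⟨⟨e, s⟩, ⟨e, ⟨s, t⟩⟩⟩, p is ⟨e, s⟩; result ⟨e, ⟨s, t⟩⟩.
[[p Y] R]: ⟨e, ⟨s, t⟩⟩ with ⟨e, t⟩ — neither is a function whose domain matches the other; composition fails here.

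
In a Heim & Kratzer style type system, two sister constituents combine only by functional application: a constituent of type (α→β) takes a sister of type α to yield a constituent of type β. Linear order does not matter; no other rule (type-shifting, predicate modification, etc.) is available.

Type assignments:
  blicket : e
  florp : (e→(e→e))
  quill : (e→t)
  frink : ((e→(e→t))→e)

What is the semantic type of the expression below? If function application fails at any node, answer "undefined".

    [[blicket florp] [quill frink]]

[blicket florp]: (e→(e→e)) applied to e yields (e→e).
[quill frink]: (e→t) with ((e→(e→t))→e) — neither is a function whose domain matches the other; composition fails here.

undefined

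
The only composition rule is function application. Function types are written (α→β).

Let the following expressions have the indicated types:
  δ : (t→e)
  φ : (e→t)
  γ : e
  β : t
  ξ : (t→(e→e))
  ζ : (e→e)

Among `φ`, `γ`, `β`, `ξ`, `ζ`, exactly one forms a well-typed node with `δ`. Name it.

φ : (e→t) — δ needs t; φ needs e; neither fits.
γ : e — δ needs t; γ needs nothing (atomic); neither fits.
β — combines: δ : (t→e) takes β : t as argument, giving e.
ξ : (t→(e→e)) — δ needs t; ξ needs t; neither fits.
ζ : (e→e) — δ needs t; ζ needs e; neither fits.

β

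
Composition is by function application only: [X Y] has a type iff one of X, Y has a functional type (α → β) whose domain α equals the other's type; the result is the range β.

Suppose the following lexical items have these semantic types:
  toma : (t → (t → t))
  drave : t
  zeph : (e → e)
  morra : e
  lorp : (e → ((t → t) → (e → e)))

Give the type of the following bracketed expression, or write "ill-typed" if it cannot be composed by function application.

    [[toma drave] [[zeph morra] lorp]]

(e → e)

[toma drave] — toma of type (t → (t → t)) combines with drave of type t: type (t → t).
[zeph morra] — zeph of type (e → e) combines with morra of type e: type e.
[[zeph morra] lorp] — lorp of type (e → ((t → t) → (e → e))) combines with [zeph morra] of type e: type ((t → t) → (e → e)).
[[toma drave] [[zeph morra] lorp]] — [[zeph morra] lorp] of type ((t → t) → (e → e)) combines with [toma drave] of type (t → t): type (e → e).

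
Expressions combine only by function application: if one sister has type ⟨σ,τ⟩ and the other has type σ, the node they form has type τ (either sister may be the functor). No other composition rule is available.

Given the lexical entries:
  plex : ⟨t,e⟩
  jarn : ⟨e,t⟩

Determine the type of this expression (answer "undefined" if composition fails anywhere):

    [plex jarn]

undefined

At [plex jarn]: neither ⟨t,e⟩ nor ⟨e,t⟩ can take the other as argument; the node is ill-typed.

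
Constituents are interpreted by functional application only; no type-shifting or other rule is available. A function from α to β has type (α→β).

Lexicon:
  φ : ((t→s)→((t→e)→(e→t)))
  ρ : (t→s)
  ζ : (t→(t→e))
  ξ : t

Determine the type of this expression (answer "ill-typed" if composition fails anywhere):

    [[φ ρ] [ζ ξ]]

[φ ρ] — φ of type ((t→s)→((t→e)→(e→t))) combines with ρ of type (t→s): type ((t→e)→(e→t)).
[ζ ξ] — ζ of type (t→(t→e)) combines with ξ of type t: type (t→e).
[[φ ρ] [ζ ξ]] — [φ ρ] of type ((t→e)→(e→t)) combines with [ζ ξ] of type (t→e): type (e→t).

(e→t)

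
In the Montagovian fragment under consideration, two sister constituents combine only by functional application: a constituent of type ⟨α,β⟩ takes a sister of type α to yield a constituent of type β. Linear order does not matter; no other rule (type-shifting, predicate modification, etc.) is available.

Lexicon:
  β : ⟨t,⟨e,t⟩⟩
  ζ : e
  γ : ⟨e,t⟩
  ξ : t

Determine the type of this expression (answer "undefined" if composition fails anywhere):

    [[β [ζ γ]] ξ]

[ζ γ]: ⟨e,t⟩ applied to e yields t.
[β [ζ γ]]: ⟨t,⟨e,t⟩⟩ applied to t yields ⟨e,t⟩.
[[β [ζ γ]] ξ]: ⟨e,t⟩ and t cannot combine by function application — type clash.

undefined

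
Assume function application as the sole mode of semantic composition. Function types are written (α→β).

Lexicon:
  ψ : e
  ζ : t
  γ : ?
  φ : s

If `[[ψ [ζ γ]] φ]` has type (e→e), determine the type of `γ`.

At [[ψ [ζ γ]] φ] (required: (e→e)): φ is s, which is not a function with range (e→e); hence [ψ [ζ γ]] is the functor — type (s→(e→e)).
At [ψ [ζ γ]] (required: (s→(e→e))): ψ is e, which is not a function with range (s→(e→e)); hence [ζ γ] is the functor — type (e→(s→(e→e))).
At [ζ γ] (required: (e→(s→(e→e)))): ζ is t, which is not a function with range (e→(s→(e→e))); hence γ is the functor — type (t→(e→(s→(e→e)))).

(t→(e→(s→(e→e))))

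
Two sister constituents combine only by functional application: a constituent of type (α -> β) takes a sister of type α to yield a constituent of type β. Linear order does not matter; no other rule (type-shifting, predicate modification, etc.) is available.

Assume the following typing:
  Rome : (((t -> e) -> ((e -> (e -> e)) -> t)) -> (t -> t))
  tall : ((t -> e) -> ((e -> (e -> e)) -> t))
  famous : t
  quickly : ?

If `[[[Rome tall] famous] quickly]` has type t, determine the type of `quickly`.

For [[[Rome tall] famous] quickly] to have type t with [[Rome tall] famous] of type t, quickly must be the function: quickly : (t -> t).

(t -> t)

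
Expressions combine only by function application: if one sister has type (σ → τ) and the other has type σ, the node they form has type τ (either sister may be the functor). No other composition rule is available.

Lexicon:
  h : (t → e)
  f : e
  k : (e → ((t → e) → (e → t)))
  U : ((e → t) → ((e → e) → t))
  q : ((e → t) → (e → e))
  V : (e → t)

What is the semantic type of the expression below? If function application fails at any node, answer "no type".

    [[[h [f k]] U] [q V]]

[f k]: k is (e → ((t → e) → (e → t))), f is e; result ((t → e) → (e → t)).
[h [f k]]: [f k] is ((t → e) → (e → t)), h is (t → e); result (e → t).
[[h [f k]] U]: U is ((e → t) → ((e → e) → t)), [h [f k]] is (e → t); result ((e → e) → t).
[q V]: q is ((e → t) → (e → e)), V is (e → t); result (e → e).
[[[h [f k]] U] [q V]]: [[h [f k]] U] is ((e → e) → t), [q V] is (e → e); result t.

t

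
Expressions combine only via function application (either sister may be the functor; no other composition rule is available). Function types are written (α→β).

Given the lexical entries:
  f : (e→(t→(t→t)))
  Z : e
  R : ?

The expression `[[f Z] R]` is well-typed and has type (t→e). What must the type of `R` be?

[[f Z] R] must have type (t→e). The sister [f Z] has type (t→(t→t)); that is not a function onto (t→e), so R must be the functor, of type ((t→(t→t))→(t→e)).

((t→(t→t))→(t→e))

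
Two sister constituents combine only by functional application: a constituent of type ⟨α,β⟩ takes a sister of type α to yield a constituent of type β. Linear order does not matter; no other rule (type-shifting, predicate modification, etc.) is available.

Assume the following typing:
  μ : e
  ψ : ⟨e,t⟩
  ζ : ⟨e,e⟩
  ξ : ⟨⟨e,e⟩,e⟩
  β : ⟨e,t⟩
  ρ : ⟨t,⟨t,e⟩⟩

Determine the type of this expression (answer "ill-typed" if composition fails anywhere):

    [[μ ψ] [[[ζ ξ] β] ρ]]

e

[μ ψ]: ψ is ⟨e,t⟩, μ is e; result t.
[ζ ξ]: ξ is ⟨⟨e,e⟩,e⟩, ζ is ⟨e,e⟩; result e.
[[ζ ξ] β]: β is ⟨e,t⟩, [ζ ξ] is e; result t.
[[[ζ ξ] β] ρ]: ρ is ⟨t,⟨t,e⟩⟩, [[ζ ξ] β] is t; result ⟨t,e⟩.
[[μ ψ] [[[ζ ξ] β] ρ]]: [[[ζ ξ] β] ρ] is ⟨t,e⟩, [μ ψ] is t; result e.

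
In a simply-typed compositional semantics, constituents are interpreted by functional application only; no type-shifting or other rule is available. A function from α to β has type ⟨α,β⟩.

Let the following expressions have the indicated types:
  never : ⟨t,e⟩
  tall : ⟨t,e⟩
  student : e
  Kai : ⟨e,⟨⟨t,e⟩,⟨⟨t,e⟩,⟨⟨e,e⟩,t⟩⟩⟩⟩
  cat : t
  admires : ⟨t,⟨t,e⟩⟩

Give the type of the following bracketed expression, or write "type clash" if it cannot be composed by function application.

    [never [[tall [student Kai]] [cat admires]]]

type clash

[student Kai] — Kai of type ⟨e,⟨⟨t,e⟩,⟨⟨t,e⟩,⟨⟨e,e⟩,t⟩⟩⟩⟩ combines with student of type e: type ⟨⟨t,e⟩,⟨⟨t,e⟩,⟨⟨e,e⟩,t⟩⟩⟩.
[tall [student Kai]] — [student Kai] of type ⟨⟨t,e⟩,⟨⟨t,e⟩,⟨⟨e,e⟩,t⟩⟩⟩ combines with tall of type ⟨t,e⟩: type ⟨⟨t,e⟩,⟨⟨e,e⟩,t⟩⟩.
[cat admires] — admires of type ⟨t,⟨t,e⟩⟩ combines with cat of type t: type ⟨t,e⟩.
[[tall [student Kai]] [cat admires]] — [tall [student Kai]] of type ⟨⟨t,e⟩,⟨⟨e,e⟩,t⟩⟩ combines with [cat admires] of type ⟨t,e⟩: type ⟨⟨e,e⟩,t⟩.
[never [[tall [student Kai]] [cat admires]]]: ⟨t,e⟩ with ⟨⟨e,e⟩,t⟩ — neither is a function whose domain matches the other; composition fails here.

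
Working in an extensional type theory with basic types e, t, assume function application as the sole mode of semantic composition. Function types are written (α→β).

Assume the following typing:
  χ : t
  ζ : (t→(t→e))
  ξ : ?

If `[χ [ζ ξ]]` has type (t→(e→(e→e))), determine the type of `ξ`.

[χ [ζ ξ]] is required to be (t→(e→(e→e))). χ : t cannot yield (t→(e→(e→e))) as functor, so [ζ ξ] : (t→(t→(e→(e→e)))).
[ζ ξ] is required to be (t→(t→(e→(e→e)))). ζ : (t→(t→e)) cannot yield (t→(t→(e→(e→e)))) as functor, so ξ : ((t→(t→e))→(t→(t→(e→(e→e))))).

((t→(t→e))→(t→(t→(e→(e→e)))))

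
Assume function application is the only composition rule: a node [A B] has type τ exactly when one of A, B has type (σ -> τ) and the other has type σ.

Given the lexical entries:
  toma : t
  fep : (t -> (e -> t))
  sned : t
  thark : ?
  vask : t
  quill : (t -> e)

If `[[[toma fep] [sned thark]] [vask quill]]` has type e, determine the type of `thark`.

[[[toma fep] [sned thark]] [vask quill]] must have type e. The sister [vask quill] has type e; that is not a function onto e, so [[toma fep] [sned thark]] must be the functor, of type (e -> e).
[[toma fep] [sned thark]] must have type (e -> e). The sister [toma fep] has type (e -> t); that is not a function onto (e -> e), so [sned thark] must be the functor, of type ((e -> t) -> (e -> e)).
[sned thark] must have type ((e -> t) -> (e -> e)). The sister sned has type t; that is not a function onto ((e -> t) -> (e -> e)), so thark must be the functor, of type (t -> ((e -> t) -> (e -> e))).

(t -> ((e -> t) -> (e -> e)))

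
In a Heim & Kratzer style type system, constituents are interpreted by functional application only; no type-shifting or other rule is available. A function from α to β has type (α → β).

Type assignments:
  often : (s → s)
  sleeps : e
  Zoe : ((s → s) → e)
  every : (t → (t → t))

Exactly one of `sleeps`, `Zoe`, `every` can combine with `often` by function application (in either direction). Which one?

Zoe

sleeps : e — no; often wants s, and sleeps wants nothing (atomic).
Zoe — combines: Zoe : ((s → s) → e) takes often : (s → s) as argument, giving e.
every : (t → (t → t)) — no; often wants s, and every wants t.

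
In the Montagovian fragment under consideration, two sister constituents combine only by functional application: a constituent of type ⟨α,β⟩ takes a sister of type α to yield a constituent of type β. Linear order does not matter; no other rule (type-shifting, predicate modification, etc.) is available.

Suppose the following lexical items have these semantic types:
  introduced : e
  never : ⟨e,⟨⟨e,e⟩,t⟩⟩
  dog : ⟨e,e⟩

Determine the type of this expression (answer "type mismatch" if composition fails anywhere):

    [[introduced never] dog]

[introduced never]: ⟨e,⟨⟨e,e⟩,t⟩⟩ applied to e yields ⟨⟨e,e⟩,t⟩.
[[introduced never] dog]: ⟨⟨e,e⟩,t⟩ applied to ⟨e,e⟩ yields t.

t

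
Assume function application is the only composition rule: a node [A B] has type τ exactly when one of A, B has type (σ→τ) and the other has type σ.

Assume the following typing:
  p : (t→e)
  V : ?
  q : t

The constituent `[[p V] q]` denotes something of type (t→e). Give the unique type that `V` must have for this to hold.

For [[p V] q] to have type (t→e) with q of type t, [p V] must be the function: [p V] : (t→(t→e)).
For [p V] to have type (t→(t→e)) with p of type (t→e), V must be the function: V : ((t→e)→(t→(t→e))).

((t→e)→(t→(t→e)))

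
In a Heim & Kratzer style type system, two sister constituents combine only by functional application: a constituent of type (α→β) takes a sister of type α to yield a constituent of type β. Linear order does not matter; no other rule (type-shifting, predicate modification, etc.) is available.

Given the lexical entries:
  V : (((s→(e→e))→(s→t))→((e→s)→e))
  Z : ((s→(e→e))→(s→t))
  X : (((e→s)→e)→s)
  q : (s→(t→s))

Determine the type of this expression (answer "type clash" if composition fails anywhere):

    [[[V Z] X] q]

(t→s)

[V Z]: V is (((s→(e→e))→(s→t))→((e→s)→e)), Z is ((s→(e→e))→(s→t)); result ((e→s)→e).
[[V Z] X]: X is (((e→s)→e)→s), [V Z] is ((e→s)→e); result s.
[[[V Z] X] q]: q is (s→(t→s)), [[V Z] X] is s; result (t→s).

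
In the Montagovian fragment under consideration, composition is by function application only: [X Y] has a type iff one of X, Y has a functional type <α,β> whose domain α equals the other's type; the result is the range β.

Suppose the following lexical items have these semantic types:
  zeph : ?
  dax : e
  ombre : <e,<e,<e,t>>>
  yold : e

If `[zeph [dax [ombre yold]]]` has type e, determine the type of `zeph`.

<<e,t>,e>

[zeph [dax [ombre yold]]] is required to be e. [dax [ombre yold]] : <e,t> cannot yield e as functor, so zeph : <<e,t>,e>.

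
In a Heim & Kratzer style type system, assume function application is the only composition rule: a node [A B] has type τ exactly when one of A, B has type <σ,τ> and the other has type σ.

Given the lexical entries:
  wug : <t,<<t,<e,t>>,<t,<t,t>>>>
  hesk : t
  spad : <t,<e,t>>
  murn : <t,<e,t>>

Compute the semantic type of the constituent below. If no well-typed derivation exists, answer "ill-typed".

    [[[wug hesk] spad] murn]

ill-typed

[wug hesk]: <t,<<t,<e,t>>,<t,<t,t>>>> applied to t yields <<t,<e,t>>,<t,<t,t>>>.
[[wug hesk] spad]: <<t,<e,t>>,<t,<t,t>>> applied to <t,<e,t>> yields <t,<t,t>>.
[[[wug hesk] spad] murn]: <t,<t,t>> with <t,<e,t>> — neither is a function whose domain matches the other; composition fails here.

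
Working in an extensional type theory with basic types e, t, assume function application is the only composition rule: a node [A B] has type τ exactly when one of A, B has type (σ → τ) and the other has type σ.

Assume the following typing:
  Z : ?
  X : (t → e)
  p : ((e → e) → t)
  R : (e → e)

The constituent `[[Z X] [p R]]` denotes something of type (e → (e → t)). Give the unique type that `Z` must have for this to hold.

At [[Z X] [p R]] (required: (e → (e → t))): [p R] is t, which is not a function with range (e → (e → t)); hence [Z X] is the functor — type (t → (e → (e → t))).
At [Z X] (required: (t → (e → (e → t)))): X is (t → e), which is not a function with range (t → (e → (e → t))); hence Z is the functor — type ((t → e) → (t → (e → (e → t)))).

((t → e) → (t → (e → (e → t))))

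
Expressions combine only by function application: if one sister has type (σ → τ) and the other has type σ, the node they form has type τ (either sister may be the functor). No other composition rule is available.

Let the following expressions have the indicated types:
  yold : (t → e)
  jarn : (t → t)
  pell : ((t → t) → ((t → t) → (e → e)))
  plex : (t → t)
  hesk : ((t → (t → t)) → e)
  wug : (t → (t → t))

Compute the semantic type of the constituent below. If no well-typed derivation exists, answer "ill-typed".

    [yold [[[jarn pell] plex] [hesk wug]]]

[jarn pell]: functor pell : ((t → t) → ((t → t) → (e → e))), argument jarn : (t → t); result ((t → t) → (e → e)).
[[jarn pell] plex]: functor [jarn pell] : ((t → t) → (e → e)), argument plex : (t → t); result (e → e).
[hesk wug]: functor hesk : ((t → (t → t)) → e), argument wug : (t → (t → t)); result e.
[[[jarn pell] plex] [hesk wug]]: functor [[jarn pell] plex] : (e → e), argument [hesk wug] : e; result e.
At [yold [[[jarn pell] plex] [hesk wug]]]: neither (t → e) nor e can take the other as argument; the node is ill-typed.

ill-typed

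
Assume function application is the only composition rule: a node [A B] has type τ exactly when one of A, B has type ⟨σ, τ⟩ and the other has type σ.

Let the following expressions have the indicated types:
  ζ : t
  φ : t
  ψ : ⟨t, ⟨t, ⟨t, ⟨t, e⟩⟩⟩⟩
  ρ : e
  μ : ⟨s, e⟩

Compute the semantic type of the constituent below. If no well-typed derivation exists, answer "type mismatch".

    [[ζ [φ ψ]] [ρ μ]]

type mismatch

At [φ ψ], ψ : ⟨t, ⟨t, ⟨t, ⟨t, e⟩⟩⟩⟩ takes φ : t, giving ⟨t, ⟨t, ⟨t, e⟩⟩⟩.
At [ζ [φ ψ]], [φ ψ] : ⟨t, ⟨t, ⟨t, e⟩⟩⟩ takes ζ : t, giving ⟨t, ⟨t, e⟩⟩.
[ρ μ]: e and ⟨s, e⟩ cannot combine by function application — type clash.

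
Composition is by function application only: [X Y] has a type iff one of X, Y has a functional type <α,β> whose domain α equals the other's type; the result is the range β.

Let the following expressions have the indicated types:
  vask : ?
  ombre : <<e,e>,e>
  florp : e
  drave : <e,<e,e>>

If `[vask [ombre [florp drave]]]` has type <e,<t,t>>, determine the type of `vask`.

<e,<e,<t,t>>>

For [vask [ombre [florp drave]]] to have type <e,<t,t>> with [ombre [florp drave]] of type e, vask must be the function: vask : <e,<e,<t,t>>>.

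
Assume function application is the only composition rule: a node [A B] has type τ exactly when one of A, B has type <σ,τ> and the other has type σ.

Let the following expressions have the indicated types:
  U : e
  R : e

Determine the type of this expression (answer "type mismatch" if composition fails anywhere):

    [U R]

type mismatch

[U R]: e and e cannot combine by function application — type clash.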